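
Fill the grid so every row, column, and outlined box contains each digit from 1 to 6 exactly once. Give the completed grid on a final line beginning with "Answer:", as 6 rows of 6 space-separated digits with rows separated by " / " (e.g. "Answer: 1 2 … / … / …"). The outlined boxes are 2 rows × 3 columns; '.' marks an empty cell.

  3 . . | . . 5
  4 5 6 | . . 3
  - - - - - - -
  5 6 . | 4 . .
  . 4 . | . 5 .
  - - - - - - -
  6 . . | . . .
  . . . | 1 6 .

Step 1. [r6c1∈{2}] r6c1's peers cover all but 2. So r6c1=2.
Step 2. [r2c4∈{2}] r2c4's peers cover all but 2, so r2c4=2.
Step 3. [r6c2∈{3}] r6c2 has the single candidate 3. So r6c2=3.
Step 4. [r4c6∈{1,2,6}] across col 6, 6 lands solely at r4c6, so r4c6=6.
Step 5. [r4c3∈{1,2,3}] 2 has one home in row 4: r4c3 ⇒ r4c3=2.
Step 6. [r1c3∈{1}] r1c3 is down to just 1. So r1c3=1.
Step 7. [r6c6∈{4}] r6c6 is down to just 4. So r6c6=4.
Step 8. [r3c6∈{1,2}] in col 6, 1 fits only at r3c6 ⇒ r3c6=1.
Step 9. [r5c4∈{3,5}] r5c4 is the only open cell in col 4 admitting 5 ⇒ r5c4=5.
Step 10. [r3c5∈{2,3}] r3c5 is the only open cell in row 3 admitting 2 ⇒ r3c5=2.
Step 11. [r1c2∈{2}] nothing but 2 survives at r1c2. So r1c2=2.
Step 12. [r4c4∈{3}] r4c4's peers cover all but 3, so r4c4=3.
Step 13. [r1c5∈{4}] r1c5's peers cover all but 4. So r1c5=4.
Step 14. [r2c5∈{1}] only 1 remains possible at r2c5. So r2c5=1.
Step 15. [r5c5∈{3}] nothing but 3 survives at r5c5, so r5c5=3.
Step 16. [r3c3∈{3}] r3c3's peers cover all but 3. So r3c3=3.
Step 17. [r5c6∈{2}] r5c6 has the single candidate 2. So r5c6=2.
Step 18. [r5c2∈{1}] only 1 remains possible at r5c2 ⇒ r5c2=1.
Step 19. [r4c1∈{1}] only 1 remains possible at r4c1 ⇒ r4c1=1.
Step 20. [r6c3∈{5}] r6c3 is down to just 5. So r6c3=5.
Step 21. [r1c4∈{6}] r1c4's peers cover all but 6 ⇒ r1c4=6.
Step 22. [r5c3∈{4}] r5c3's peers cover all but 4, so r5c3=4.

Answer: 3 2 1 6 4 5 / 4 5 6 2 1 3 / 5 6 3 4 2 1 / 1 4 2 3 5 6 / 6 1 4 5 3 2 / 2 3 5 1 6 4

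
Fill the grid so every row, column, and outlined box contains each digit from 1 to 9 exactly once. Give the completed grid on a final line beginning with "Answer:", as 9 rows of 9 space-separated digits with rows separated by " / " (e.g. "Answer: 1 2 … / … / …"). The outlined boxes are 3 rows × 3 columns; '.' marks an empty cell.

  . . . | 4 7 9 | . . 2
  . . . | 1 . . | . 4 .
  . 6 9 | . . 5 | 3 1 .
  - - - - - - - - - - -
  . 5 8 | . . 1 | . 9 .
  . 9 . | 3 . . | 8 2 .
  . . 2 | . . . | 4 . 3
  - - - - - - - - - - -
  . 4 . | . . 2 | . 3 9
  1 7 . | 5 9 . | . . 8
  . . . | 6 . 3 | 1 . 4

Step 1. [r5c3∈{1,4,6,7}] r5c3 is the only open cell in col 3 admitting 4 ⇒ r5c3=4.
Step 2. [r9c5∈{8}] r9c5 has the single candidate 8 ⇒ r9c5=8.
Step 3. [r9c3∈{5}] r9c3 is down to just 5 ⇒ r9c3=5.
Step 4. [r3c9∈{7}] r3c9 has the single candidate 7. So r3c9=7.
Step 5. [r4c9∈{6}] r4c9 has the single candidate 6 ⇒ r4c9=6.
Step 6. [r2c5∈{2,3,6}] r2c5 is the only open cell in col 5 admitting 3. So r2c5=3.
Step 7. [r2c9∈{5}] r2c9 has the single candidate 5. So r2c9=5.
Step 8. [r2c6∈{6,8}] across box 2, 6 lands solely at r2c6 ⇒ r2c6=6.
Step 9. [r7c1∈{6,8}] in row 7, 8 fits only at r7c1 ⇒ r7c1=8.
Step 10. [r8c8∈{6}] only 6 remains possible at r8c8, so r8c8=6.
Step 11. [r5c6∈{7}] only 7 remains possible at r5c6 ⇒ r5c6=7.
Step 12. [r1c2∈{1,3,8}] 3 has one home in col 2: r1c2. So r1c2=3.
Step 13. [r4c7∈{7}] r4c7's peers cover all but 7, so r4c7=7.
Step 14. [r3c5∈{2}] only 2 remains possible at r3c5. So r3c5=2.
Step 15. [r6c1∈{6,7}] 7 has one home in row 6: r6c1 ⇒ r6c1=7.
Step 16. [r2c1∈{2}] r2c1 has the single candidate 2, so r2c1=2.
Step 17. [r5c5∈{5,6}] across row 5, 5 lands solely at r5c5. So r5c5=5.
Step 18. [r3c4∈{8}] r3c4 is down to just 8. So r3c4=8.
Step 19. [r7c5∈{1}] only 1 remains possible at r7c5. So r7c5=1.
Step 20. [r8c3∈{3}] r8c3 has the single candidate 3. So r8c3=3.
Step 21. [r9c2∈{2}] r9c2 is down to just 2 ⇒ r9c2=2.
Step 22. [r4c5∈{4}] r4c5 has the single candidate 4 ⇒ r4c5=4.
Step 23. [r2c7∈{9}] nothing but 9 survives at r2c7, so r2c7=9.
Step 24. [r6c8∈{5}] r6c8's peers cover all but 5 ⇒ r6c8=5.
Step 25. [r9c1∈{9}] r9c1's peers cover all but 9 ⇒ r9c1=9.
Step 26. [r6c5∈{6}] r6c5 is down to just 6 ⇒ r6c5=6.
Step 27. [r5c1∈{6}] r5c1's peers cover all but 6, so r5c1=6.
Step 28. [r2c2∈{8}] only 8 remains possible at r2c2, so r2c2=8.
Step 29. [r8c7∈{2}] nothing but 2 survives at r8c7, so r8c7=2.
Step 30. [r8c6∈{4}] nothing but 4 survives at r8c6, so r8c6=4.
Step 31. [r6c6∈{8}] r6c6 is down to just 8 ⇒ r6c6=8.
Step 32. [r7c3∈{6}] r7c3 has the single candidate 6 ⇒ r7c3=6.
Step 33. [r1c3∈{1}] r1c3 is down to just 1 ⇒ r1c3=1.
Step 34. [r9c8∈{7}] r9c8 is down to just 7, so r9c8=7.
Step 35. [r7c7∈{5}] r7c7's peers cover all but 5, so r7c7=5.
Step 36. [r3c1∈{4}] r3c1's peers cover all but 4 ⇒ r3c1=4.
Step 37. [r6c4∈{9}] only 9 remains possible at r6c4, so r6c4=9.
Step 38. [r4c1∈{3}] r4c1 is down to just 3. So r4c1=3.
Step 39. [r1c8∈{8}] r1c8 has the single candidate 8, so r1c8=8.
Step 40. [r7c4∈{7}] r7c4's peers cover all but 7, so r7c4=7.
Step 41. [r4c4∈{2}] r4c4's peers cover all but 2. So r4c4=2.
Step 42. [r5c9∈{1}] r5c9 is down to just 1, so r5c9=1.
Step 43. [r6c2∈{1}] r6c2 is down to just 1 ⇒ r6c2=1.
Step 44. [r2c3∈{7}] nothing but 7 survives at r2c3, so r2c3=7.
Step 45. [r1c7∈{6}] r1c7's peers cover all but 6 ⇒ r1c7=6.
Step 46. [r1c1∈{5}] nothing but 5 survives at r1c1. So r1c1=5.

Answer: 5 3 1 4 7 9 6 8 2 / 2 8 7 1 3 6 9 4 5 / 4 6 9 8 2 5 3 1 7 / 3 5 8 2 4 1 7 9 6 / 6 9 4 3 5 7 8 2 1 / 7 1 2 9 6 8 4 5 3 / 8 4 6 7 1 2 5 3 9 / 1 7 3 5 9 4 2 6 8 / 9 2 5 6 8 3 1 7 4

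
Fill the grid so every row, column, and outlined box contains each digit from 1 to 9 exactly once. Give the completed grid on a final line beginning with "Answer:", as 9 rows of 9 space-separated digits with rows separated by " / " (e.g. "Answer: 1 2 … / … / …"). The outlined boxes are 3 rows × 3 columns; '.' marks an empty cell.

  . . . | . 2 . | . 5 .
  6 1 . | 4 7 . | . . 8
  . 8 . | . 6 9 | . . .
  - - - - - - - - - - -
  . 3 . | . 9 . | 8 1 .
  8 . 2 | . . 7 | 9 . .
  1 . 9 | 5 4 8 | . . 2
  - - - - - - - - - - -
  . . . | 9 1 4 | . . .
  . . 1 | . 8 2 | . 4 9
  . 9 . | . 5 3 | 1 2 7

Step 1. [r3c1∈{2,3,4,5,7}] across box 1, 2 lands solely at r3c1 ⇒ r3c1=2.
Step 2. [r3c3∈{3,4,5,7}] across row 3, 5 lands solely at r3c3, so r3c3=5.
Step 3. [r2c3∈{3}] r2c3's peers cover all but 3, so r2c3=3.
Step 4. [r5c4∈{1,3,6}] across row 5, 1 lands solely at r5c4. So r5c4=1.
Step 5. [r3c4∈{3}] r3c4 has the single candidate 3, so r3c4=3.
Step 6. [r3c8∈{7}] r3c8 is down to just 7 ⇒ r3c8=7.
Step 7. [r6c7∈{3,6,7}] col 7 places 7 nowhere but r6c7. So r6c7=7.
Step 8. [r6c2∈{6}] r6c2 is down to just 6. So r6c2=6.
Step 9. [r9c4∈{6}] r9c4 is down to just 6, so r9c4=6.
Step 10. [r8c7∈{3,5,6}] across row 8, 6 lands solely at r8c7. So r8c7=6.
Step 11. [r1c9∈{1,3,4,6}] row 1 places 6 nowhere but r1c9 ⇒ r1c9=6.
Step 12. [r7c7∈{3,5}] across col 7, 5 lands solely at r7c7 ⇒ r7c7=5.
Step 13. [r8c1∈{3,5,7}] row 8 places 3 nowhere but r8c1. So r8c1=3.
Step 14. [r7c1∈{7}] r7c1 is down to just 7, so r7c1=7.
Step 15. [r4c1∈{4,5}] across col 1, 5 lands solely at r4c1 ⇒ r4c1=5.
Step 16. [r4c9∈{4}] r4c9's peers cover all but 4, so r4c9=4.
Step 17. [r6c8∈{3}] nothing but 3 survives at r6c8. So r6c8=3.
Step 18. [r9c1∈{4}] r9c1's peers cover all but 4 ⇒ r9c1=4.
Step 19. [r1c3∈{4,7}] in col 3, 4 fits only at r1c3 ⇒ r1c3=4.
Step 20. [r7c8∈{8}] r7c8 has the single candidate 8, so r7c8=8.
Step 21. [r2c7∈{2}] r2c7 has the single candidate 2 ⇒ r2c7=2.
Step 22. [r2c8∈{9}] nothing but 9 survives at r2c8. So r2c8=9.
Step 23. [r2c6∈{5}] r2c6 is down to just 5, so r2c6=5.
Step 24. [r5c9∈{5}] r5c9 has the single candidate 5. So r5c9=5.
Step 25. [r1c2∈{7}] r1c2's peers cover all but 7 ⇒ r1c2=7.
Step 26. [r8c4∈{7}] r8c4's peers cover all but 7. So r8c4=7.
Step 27. [r3c7∈{4}] nothing but 4 survives at r3c7. So r3c7=4.
Step 28. [r1c6∈{1}] only 1 remains possible at r1c6 ⇒ r1c6=1.
Step 29. [r4c6∈{6}] nothing but 6 survives at r4c6, so r4c6=6.
Step 30. [r7c9∈{3}] r7c9 is down to just 3 ⇒ r7c9=3.
Step 31. [r4c4∈{2}] r4c4 is down to just 2 ⇒ r4c4=2.
Step 32. [r4c3∈{7}] r4c3 is down to just 7 ⇒ r4c3=7.
Step 33. [r5c8∈{6}] only 6 remains possible at r5c8 ⇒ r5c8=6.
Step 34. [r1c7∈{3}] nothing but 3 survives at r1c7, so r1c7=3.
Step 35. [r5c5∈{3}] r5c5 has the single candidate 3 ⇒ r5c5=3.
Step 36. [r1c4∈{8}] nothing but 8 survives at r1c4. So r1c4=8.
Step 37. [r5c2∈{4}] r5c2's peers cover all but 4, so r5c2=4.
Step 38. [r7c2∈{2}] r7c2 is down to just 2, so r7c2=2.
Step 39. [r1c1∈{9}] r1c1's peers cover all but 9. So r1c1=9.
Step 40. [r3c9∈{1}] r3c9 has the single candidate 1 ⇒ r3c9=1.
Step 41. [r8c2∈{5}] r8c2 has the single candidate 5, so r8c2=5.
Step 42. [r9c3∈{8}] r9c3 has the single candidate 8, so r9c3=8.
Step 43. [r7c3∈{6}] r7c3's peers cover all but 6, so r7c3=6.

Answer: 9 7 4 8 2 1 3 5 6 / 6 1 3 4 7 5 2 9 8 / 2 8 5 3 6 9 4 7 1 / 5 3 7 2 9 6 8 1 4 / 8 4 2 1 3 7 9 6 5 / 1 6 9 5 4 8 7 3 2 / 7 2 6 9 1 4 5 8 3 / 3 5 1 7 8 2 6 4 9 / 4 9 8 6 5 3 1 2 7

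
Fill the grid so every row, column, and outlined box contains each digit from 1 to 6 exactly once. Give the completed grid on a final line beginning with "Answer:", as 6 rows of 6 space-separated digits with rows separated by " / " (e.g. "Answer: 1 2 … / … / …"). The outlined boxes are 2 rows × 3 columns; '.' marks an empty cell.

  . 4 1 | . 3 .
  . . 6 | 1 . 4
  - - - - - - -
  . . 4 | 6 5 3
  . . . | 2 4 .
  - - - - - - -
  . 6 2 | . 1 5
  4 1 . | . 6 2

Step 1. [r5c1∈{3}] only 3 remains possible at r5c1. So r5c1=3.
Step 2. [r1c1∈{2,5}] row 1 places 2 nowhere but r1c1 ⇒ r1c1=2.
Step 3. [r4c3∈{3,5}] r4c3 is the only open cell in col 3 admitting 3, so r4c3=3.
Step 4. [r4c1∈{1,5,6}] r4c1 is the only open cell in row 4 admitting 6, so r4c1=6.
Step 5. [r2c1∈{5}] r2c1's peers cover all but 5. So r2c1=5.
Step 6. [r4c2∈{5}] only 5 remains possible at r4c2 ⇒ r4c2=5.
Step 7. [r3c1∈{1}] nothing but 1 survives at r3c1 ⇒ r3c1=1.
Step 8. [r4c6∈{1}] r4c6's peers cover all but 1 ⇒ r4c6=1.
Step 9. [r5c4∈{4}] nothing but 4 survives at r5c4, so r5c4=4.
Step 10. [r2c5∈{2}] r2c5's peers cover all but 2 ⇒ r2c5=2.
Step 11. [r2c2∈{3}] nothing but 3 survives at r2c2. So r2c2=3.
Step 12. [r6c3∈{5}] r6c3 is down to just 5. So r6c3=5.
Step 13. [r1c4∈{5}] only 5 remains possible at r1c4, so r1c4=5.
Step 14. [r3c2∈{2}] nothing but 2 survives at r3c2. So r3c2=2.
Step 15. [r6c4∈{3}] r6c4's peers cover all but 3, so r6c4=3.
Step 16. [r1c6∈{6}] nothing but 6 survives at r1c6, so r1c6=6.

Answer: 2 4 1 5 3 6 / 5 3 6 1 2 4 / 1 2 4 6 5 3 / 6 5 3 2 4 1 / 3 6 2 4 1 5 / 4 1 5 3 6 2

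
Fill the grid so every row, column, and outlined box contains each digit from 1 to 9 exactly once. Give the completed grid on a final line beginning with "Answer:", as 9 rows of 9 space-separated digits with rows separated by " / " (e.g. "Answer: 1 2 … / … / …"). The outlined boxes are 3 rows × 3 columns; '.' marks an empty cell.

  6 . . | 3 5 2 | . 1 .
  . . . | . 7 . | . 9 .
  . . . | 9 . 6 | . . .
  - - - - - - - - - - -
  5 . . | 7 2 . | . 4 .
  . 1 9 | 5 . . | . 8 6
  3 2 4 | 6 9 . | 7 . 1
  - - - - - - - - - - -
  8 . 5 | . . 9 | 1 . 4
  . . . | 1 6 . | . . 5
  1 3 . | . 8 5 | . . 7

Step 1. [r1c9∈{8}] r1c9 has the single candidate 8, so r1c9=8.
Step 2. [r7c2∈{6,7}] in row 7, 7 fits only at r7c2, so r7c2=7.
Step 3. [r8c3∈{2}] only 2 remains possible at r8c3 ⇒ r8c3=2.
Step 4. [r3c8∈{2,3,5,7}] in col 8, 7 fits only at r3c8, so r3c8=7.
Step 5. [r2c7∈{2,3,4,5,6}] row 2 places 6 nowhere but r2c7, so r2c7=6.
Step 6. [r3c7∈{2,3,4,5}] across col 7, 5 lands solely at r3c7. So r3c7=5.
Step 7. [r2c4∈{4,8}] r2c4 is the only open cell in col 4 admitting 8 ⇒ r2c4=8.
Step 8. [r8c1∈{4,9}] across col 1, 9 lands solely at r8c1, so r8c1=9.
Step 9. [r8c2∈{4}] r8c2 has the single candidate 4 ⇒ r8c2=4.
Step 10. [r8c8∈{3}] r8c8's peers cover all but 3, so r8c8=3.
Step 11. [r4c6∈{1,3,8}] 1 has one home in row 4: r4c6, so r4c6=1.
Step 12. [r5c6∈{3,4}] 3 has one home in col 6: r5c6, so r5c6=3.
Step 13. [r4c2∈{6,8}] col 2 places 6 nowhere but r4c2. So r4c2=6.
Step 14. [r4c9∈{3,9}] across col 9, 9 lands solely at r4c9, so r4c9=9.
Step 15. [r3c5∈{1,4}] r3c5 is the only open cell in col 5 admitting 1, so r3c5=1.
Step 16. [r7c8∈{2,6}] in row 7, 6 fits only at r7c8 ⇒ r7c8=6.
Step 17. [r3c1∈{2,4}] row 3 places 4 nowhere but r3c1. So r3c1=4.
Step 18. [r3c9∈{2,3}] 2 has one home in row 3: r3c9 ⇒ r3c9=2.
Step 19. [r9c8∈{2}] r9c8 has the single candidate 2. So r9c8=2.
Step 20. [r3c3∈{3,8}] r3c3 is the only open cell in row 3 admitting 3 ⇒ r3c3=3.
Step 21. [r2c9∈{3}] nothing but 3 survives at r2c9, so r2c9=3.
Step 22. [r9c4∈{4}] r9c4's peers cover all but 4 ⇒ r9c4=4.
Step 23. [r4c3∈{8}] r4c3's peers cover all but 8. So r4c3=8.
Step 24. [r1c2∈{9}] nothing but 9 survives at r1c2, so r1c2=9.
Step 25. [r2c2∈{5}] r2c2 is down to just 5, so r2c2=5.
Step 26. [r3c2∈{8}] only 8 remains possible at r3c2, so r3c2=8.
Step 27. [r2c1∈{2}] r2c1 is down to just 2 ⇒ r2c1=2.
Step 28. [r2c6∈{4}] r2c6's peers cover all but 4, so r2c6=4.
Step 29. [r8c6∈{7}] r8c6 has the single candidate 7. So r8c6=7.
Step 30. [r6c6∈{8}] r6c6 has the single candidate 8 ⇒ r6c6=8.
Step 31. [r7c4∈{2}] r7c4's peers cover all but 2 ⇒ r7c4=2.
Step 32. [r6c8∈{5}] nothing but 5 survives at r6c8, so r6c8=5.
Step 33. [r2c3∈{1}] nothing but 1 survives at r2c3, so r2c3=1.
Step 34. [r8c7∈{8}] r8c7 has the single candidate 8. So r8c7=8.
Step 35. [r5c7∈{2}] nothing but 2 survives at r5c7, so r5c7=2.
Step 36. [r9c7∈{9}] r9c7 is down to just 9 ⇒ r9c7=9.
Step 37. [r4c7∈{3}] r4c7 is down to just 3. So r4c7=3.
Step 38. [r9c3∈{6}] r9c3 is down to just 6, so r9c3=6.
Step 39. [r1c7∈{4}] r1c7 is down to just 4. So r1c7=4.
Step 40. [r5c5∈{4}] r5c5 is down to just 4, so r5c5=4.
Step 41. [r5c1∈{7}] r5c1 has the single candidate 7 ⇒ r5c1=7.
Step 42. [r7c5∈{3}] only 3 remains possible at r7c5 ⇒ r7c5=3.
Step 43. [r1c3∈{7}] nothing but 7 survives at r1c3. So r1c3=7.

Answer: 6 9 7 3 5 2 4 1 8 / 2 5 1 8 7 4 6 9 3 / 4 8 3 9 1 6 5 7 2 / 5 6 8 7 2 1 3 4 9 / 7 1 9 5 4 3 2 8 6 / 3 2 4 6 9 8 7 5 1 / 8 7 5 2 3 9 1 6 4 / 9 4 2 1 6 7 8 3 5 / 1 3 6 4 8 5 9 2 7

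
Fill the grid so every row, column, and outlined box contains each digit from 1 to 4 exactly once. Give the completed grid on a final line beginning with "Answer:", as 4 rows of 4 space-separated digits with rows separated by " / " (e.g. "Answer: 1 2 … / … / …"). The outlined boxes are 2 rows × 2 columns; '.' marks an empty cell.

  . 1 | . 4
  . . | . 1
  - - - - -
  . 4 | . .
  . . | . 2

Step 1. [r4c2∈{3}] r4c2 has the single candidate 3 ⇒ r4c2=3.
Step 2. [r3c1∈{1,2}] 2 has one home in row 3: r3c1, so r3c1=2.
Step 3. [r1c3∈{2,3}] in row 1, 2 fits only at r1c3 ⇒ r1c3=2.
Step 4. [r2c3∈{3}] r2c3 has the single candidate 3, so r2c3=3.
Step 5. [r4c3∈{1,4}] in row 4, 4 fits only at r4c3 ⇒ r4c3=4.
Step 6. [r3c4∈{3}] r3c4's peers cover all but 3. So r3c4=3.
Step 7. [r2c2∈{2}] r2c2 has the single candidate 2, so r2c2=2.
Step 8. [r2c1∈{4}] only 4 remains possible at r2c1. So r2c1=4.
Step 9. [r3c3∈{1}] r3c3 has the single candidate 1. So r3c3=1.
Step 10. [r1c1∈{3}] nothing but 3 survives at r1c1. So r1c1=3.
Step 11. [r4c1∈{1}] r4c1 is down to just 1 ⇒ r4c1=1.

Answer: 3 1 2 4 / 4 2 3 1 / 2 4 1 3 / 1 3 4 2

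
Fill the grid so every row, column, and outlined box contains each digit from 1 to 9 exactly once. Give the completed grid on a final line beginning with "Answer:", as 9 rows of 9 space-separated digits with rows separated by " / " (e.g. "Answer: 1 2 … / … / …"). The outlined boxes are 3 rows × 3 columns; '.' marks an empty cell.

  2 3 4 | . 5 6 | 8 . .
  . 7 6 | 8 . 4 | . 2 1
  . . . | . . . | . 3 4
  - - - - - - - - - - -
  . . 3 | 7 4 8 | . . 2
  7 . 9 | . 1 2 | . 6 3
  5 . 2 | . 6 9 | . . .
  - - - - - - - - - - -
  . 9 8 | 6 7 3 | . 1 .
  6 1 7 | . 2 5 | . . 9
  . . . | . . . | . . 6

Step 1. [r2c7∈{5,9}] r2c7 is the only open cell in row 2 admitting 5 ⇒ r2c7=5.
Step 2. [r3c5∈{9}] r3c5 is down to just 9. So r3c5=9.
Step 3. [r5c7∈{4}] only 4 remains possible at r5c7. So r5c7=4.
Step 4. [r3c3∈{1,5}] r3c3 is the only open cell in col 3 admitting 1. So r3c3=1.
Step 5. [r8c8∈{4,8}] row 8 places 8 nowhere but r8c8. So r8c8=8.
Step 6. [r9c8∈{4,5,7}] across col 8, 4 lands solely at r9c8. So r9c8=4.
Step 7. [r9c7∈{2,3,7}] row 9 places 7 nowhere but r9c7, so r9c7=7.
Step 8. [r1c9∈{7}] r1c9 has the single candidate 7 ⇒ r1c9=7.
Step 9. [r5c2∈{8}] only 8 remains possible at r5c2. So r5c2=8.
Step 10. [r4c7∈{1,9}] in col 7, 9 fits only at r4c7. So r4c7=9.
Step 11. [r9c3∈{5}] r9c3 has the single candidate 5, so r9c3=5.
Step 12. [r1c4∈{1}] r1c4 has the single candidate 1, so r1c4=1.
Step 13. [r2c1∈{9}] r2c1 is down to just 9, so r2c1=9.
Step 14. [r8c7∈{3}] r8c7 is down to just 3. So r8c7=3.
Step 15. [r6c2∈{4}] r6c2 is down to just 4 ⇒ r6c2=4.
Step 16. [r4c1∈{1}] nothing but 1 survives at r4c1, so r4c1=1.
Step 17. [r9c1∈{3}] r9c1's peers cover all but 3, so r9c1=3.
Step 18. [r6c7∈{1}] only 1 remains possible at r6c7 ⇒ r6c7=1.
Step 19. [r3c6∈{7}] r3c6 has the single candidate 7, so r3c6=7.
Step 20. [r9c6∈{1}] nothing but 1 survives at r9c6. So r9c6=1.
Step 21. [r6c8∈{7}] only 7 remains possible at r6c8. So r6c8=7.
Step 22. [r1c8∈{9}] only 9 remains possible at r1c8, so r1c8=9.
Step 23. [r6c9∈{8}] only 8 remains possible at r6c9 ⇒ r6c9=8.
Step 24. [r9c2∈{2}] r9c2's peers cover all but 2 ⇒ r9c2=2.
Step 25. [r8c4∈{4}] only 4 remains possible at r8c4, so r8c4=4.
Step 26. [r3c1∈{8}] r3c1 is down to just 8, so r3c1=8.
Step 27. [r7c1∈{4}] r7c1's peers cover all but 4. So r7c1=4.
Step 28. [r2c5∈{3}] r2c5's peers cover all but 3, so r2c5=3.
Step 29. [r4c8∈{5}] only 5 remains possible at r4c8 ⇒ r4c8=5.
Step 30. [r7c9∈{5}] nothing but 5 survives at r7c9, so r7c9=5.
Step 31. [r4c2∈{6}] only 6 remains possible at r4c2, so r4c2=6.
Step 32. [r9c4∈{9}] r9c4's peers cover all but 9. So r9c4=9.
Step 33. [r3c4∈{2}] r3c4 is down to just 2. So r3c4=2.
Step 34. [r3c7∈{6}] r3c7 has the single candidate 6. So r3c7=6.
Step 35. [r9c5∈{8}] nothing but 8 survives at r9c5 ⇒ r9c5=8.
Step 36. [r5c4∈{5}] nothing but 5 survives at r5c4, so r5c4=5.
Step 37. [r7c7∈{2}] only 2 remains possible at r7c7 ⇒ r7c7=2.
Step 38. [r3c2∈{5}] r3c2 is down to just 5. So r3c2=5.
Step 39. [r6c4∈{3}] r6c4 has the single candidate 3, so r6c4=3.

Answer: 2 3 4 1 5 6 8 9 7 / 9 7 6 8 3 4 5 2 1 / 8 5 1 2 9 7 6 3 4 / 1 6 3 7 4 8 9 5 2 / 7 8 9 5 1 2 4 6 3 / 5 4 2 3 6 9 1 7 8 / 4 9 8 6 7 3 2 1 5 / 6 1 7 4 2 5 3 8 9 / 3 2 5 9 8 1 7 4 6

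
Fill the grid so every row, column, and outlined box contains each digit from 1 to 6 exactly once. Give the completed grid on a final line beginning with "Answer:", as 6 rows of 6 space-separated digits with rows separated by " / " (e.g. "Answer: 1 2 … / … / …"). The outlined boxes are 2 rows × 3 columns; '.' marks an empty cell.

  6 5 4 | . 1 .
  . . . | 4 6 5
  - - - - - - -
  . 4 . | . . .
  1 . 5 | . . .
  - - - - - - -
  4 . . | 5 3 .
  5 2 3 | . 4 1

Step 1. [r4c5∈{2}] r4c5's peers cover all but 2, so r4c5=2.
Step 2. [r6c4∈{6}] r6c4 is down to just 6 ⇒ r6c4=6.
Step 3. [r4c4∈{3}] r4c4 is down to just 3, so r4c4=3.
Step 4. [r4c2∈{6}] r4c2 has the single candidate 6. So r4c2=6.
Step 5. [r2c2∈{1,3}] r2c2 is the only open cell in col 2 admitting 3, so r2c2=3.
Step 6. [r2c1∈{2}] r2c1 has the single candidate 2. So r2c1=2.
Step 7. [r2c3∈{1}] r2c3's peers cover all but 1, so r2c3=1.
Step 8. [r1c6∈{2,3}] row 1 places 3 nowhere but r1c6. So r1c6=3.
Step 9. [r3c5∈{5}] nothing but 5 survives at r3c5. So r3c5=5.
Step 10. [r4c6∈{4}] r4c6 is down to just 4, so r4c6=4.
Step 11. [r1c4∈{2}] r1c4 is down to just 2, so r1c4=2.
Step 12. [r3c4∈{1}] r3c4 has the single candidate 1 ⇒ r3c4=1.
Step 13. [r5c2∈{1}] r5c2 is down to just 1 ⇒ r5c2=1.
Step 14. [r3c1∈{3}] r3c1 is down to just 3. So r3c1=3.
Step 15. [r5c3∈{6}] only 6 remains possible at r5c3. So r5c3=6.
Step 16. [r3c3∈{2}] nothing but 2 survives at r3c3 ⇒ r3c3=2.
Step 17. [r3c6∈{6}] r3c6 has the single candidate 6 ⇒ r3c6=6.
Step 18. [r5c6∈{2}] r5c6 has the single candidate 2, so r5c6=2.

Answer: 6 5 4 2 1 3 / 2 3 1 4 6 5 / 3 4 2 1 5 6 / 1 6 5 3 2 4 / 4 1 6 5 3 2 / 5 2 3 6 4 1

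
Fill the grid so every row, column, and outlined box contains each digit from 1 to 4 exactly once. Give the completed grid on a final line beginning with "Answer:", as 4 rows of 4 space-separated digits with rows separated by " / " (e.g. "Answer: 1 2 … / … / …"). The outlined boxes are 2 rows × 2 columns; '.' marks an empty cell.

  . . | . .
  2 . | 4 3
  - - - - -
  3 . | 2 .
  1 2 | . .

Step 1. [r3c2∈{4}] nothing but 4 survives at r3c2, so r3c2=4.
Step 2. [r1c3∈{1}] r1c3 is down to just 1 ⇒ r1c3=1.
Step 3. [r4c4∈{4}] r4c4 is down to just 4, so r4c4=4.
Step 4. [r4c3∈{3}] r4c3's peers cover all but 3 ⇒ r4c3=3.
Step 5. [r3c4∈{1}] r3c4 has the single candidate 1 ⇒ r3c4=1.
Step 6. [r1c1∈{4}] r1c1 is down to just 4, so r1c1=4.
Step 7. [r1c4∈{2}] r1c4's peers cover all but 2 ⇒ r1c4=2.
Step 8. [r2c2∈{1}] nothing but 1 survives at r2c2, so r2c2=1.
Step 9. [r1c2∈{3}] nothing but 3 survives at r1c2. So r1c2=3.

Answer: 4 3 1 2 / 2 1 4 3 / 3 4 2 1 / 1 2 3 4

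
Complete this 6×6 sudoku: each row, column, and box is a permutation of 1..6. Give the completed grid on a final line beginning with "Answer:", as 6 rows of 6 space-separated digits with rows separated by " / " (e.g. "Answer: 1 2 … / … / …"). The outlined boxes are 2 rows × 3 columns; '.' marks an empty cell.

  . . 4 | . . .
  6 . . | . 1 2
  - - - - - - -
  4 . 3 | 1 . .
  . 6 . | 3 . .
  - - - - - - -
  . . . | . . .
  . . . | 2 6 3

Step 1. [r2c3∈{5}] r2c3 is down to just 5, so r2c3=5.
Step 2. [r6c3∈{1}] r6c3 is down to just 1 ⇒ r6c3=1.
Step 3. [r6c1∈{5}] only 5 remains possible at r6c1 ⇒ r6c1=5.
Step 4. [r4c3∈{2}] only 2 remains possible at r4c3, so r4c3=2.
Step 5. [r1c2∈{1,2,3}] in col 2, 1 fits only at r1c2, so r1c2=1.
Step 6. [r5c2∈{2,3,4}] r5c2 is the only open cell in col 2 admitting 2 ⇒ r5c2=2.
Step 7. [r5c6∈{1,4,5}] r5c6 is the only open cell in row 5 admitting 1. So r5c6=1.
Step 8. [r3c6∈{5,6}] 6 has one home in row 3: r3c6. So r3c6=6.
Step 9. [r1c6∈{5}] r1c6 is down to just 5 ⇒ r1c6=5.
Step 10. [r4c5∈{4,5}] 5 has one home in row 4: r4c5. So r4c5=5.
Step 11. [r2c2∈{3}] nothing but 3 survives at r2c2. So r2c2=3.
Step 12. [r2c4∈{4}] only 4 remains possible at r2c4. So r2c4=4.
Step 13. [r5c1∈{3}] only 3 remains possible at r5c1, so r5c1=3.
Step 14. [r3c5∈{2}] r3c5's peers cover all but 2. So r3c5=2.
Step 15. [r5c3∈{6}] only 6 remains possible at r5c3. So r5c3=6.
Step 16. [r1c1∈{2}] r1c1 has the single candidate 2 ⇒ r1c1=2.
Step 17. [r5c5∈{4}] nothing but 4 survives at r5c5. So r5c5=4.
Step 18. [r1c4∈{6}] only 6 remains possible at r1c4 ⇒ r1c4=6.
Step 19. [r5c4∈{5}] r5c4's peers cover all but 5, so r5c4=5.
Step 20. [r1c5∈{3}] r1c5 has the single candidate 3. So r1c5=3.
Step 21. [r3c2∈{5}] nothing but 5 survives at r3c2. So r3c2=5.
Step 22. [r6c2∈{4}] nothing but 4 survives at r6c2. So r6c2=4.
Step 23. [r4c1∈{1}] only 1 remains possible at r4c1, so r4c1=1.
Step 24. [r4c6∈{4}] r4c6 has the single candidate 4 ⇒ r4c6=4.

Answer: 2 1 4 6 3 5 / 6 3 5 4 1 2 / 4 5 3 1 2 6 / 1 6 2 3 5 4 / 3 2 6 5 4 1 / 5 4 1 2 6 3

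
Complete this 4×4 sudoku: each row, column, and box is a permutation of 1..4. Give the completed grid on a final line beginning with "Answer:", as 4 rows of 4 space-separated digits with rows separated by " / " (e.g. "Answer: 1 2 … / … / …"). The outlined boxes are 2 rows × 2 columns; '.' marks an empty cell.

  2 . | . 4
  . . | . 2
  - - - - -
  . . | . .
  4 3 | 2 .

Step 1. [r1c2∈{1}] r1c2 is down to just 1 ⇒ r1c2=1.
Step 2. [r3c3∈{1,3,4}] 4 has one home in row 3: r3c3. So r3c3=4.
Step 3. [r2c3∈{1,3}] across row 2, 1 lands solely at r2c3 ⇒ r2c3=1.
Step 4. [r3c1∈{1}] nothing but 1 survives at r3c1. So r3c1=1.
Step 5. [r3c2∈{2}] r3c2 is down to just 2 ⇒ r3c2=2.
Step 6. [r3c4∈{3}] r3c4 is down to just 3, so r3c4=3.
Step 7. [r2c2∈{4}] only 4 remains possible at r2c2, so r2c2=4.
Step 8. [r2c1∈{3}] only 3 remains possible at r2c1. So r2c1=3.
Step 9. [r1c3∈{3}] only 3 remains possible at r1c3, so r1c3=3.
Step 10. [r4c4∈{1}] r4c4's peers cover all but 1. So r4c4=1.

Answer: 2 1 3 4 / 3 4 1 2 / 1 2 4 3 / 4 3 2 1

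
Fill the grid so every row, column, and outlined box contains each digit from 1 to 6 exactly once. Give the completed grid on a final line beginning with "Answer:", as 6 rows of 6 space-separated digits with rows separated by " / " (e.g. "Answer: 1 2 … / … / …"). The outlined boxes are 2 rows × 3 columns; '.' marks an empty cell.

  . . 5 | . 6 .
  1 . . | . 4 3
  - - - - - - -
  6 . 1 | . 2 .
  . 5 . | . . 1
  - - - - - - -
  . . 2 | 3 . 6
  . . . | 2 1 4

Step 1. [r3c2∈{3,4}] row 3 places 3 nowhere but r3c2, so r3c2=3.
Step 2. [r2c2∈{2,6}] row 2 places 2 nowhere but r2c2 ⇒ r2c2=2.
Step 3. [r1c1∈{3,4}] in row 1, 3 fits only at r1c1 ⇒ r1c1=3.
Step 4. [r3c4∈{4,5}] 4 has one home in row 3: r3c4 ⇒ r3c4=4.
Step 5. [r4c3∈{4}] r4c3 has the single candidate 4. So r4c3=4.
Step 6. [r5c1∈{4,5}] r5c1 is the only open cell in col 1 admitting 4. So r5c1=4.
Step 7. [r6c2∈{6}] r6c2 has the single candidate 6. So r6c2=6.
Step 8. [r4c1∈{2}] only 2 remains possible at r4c1, so r4c1=2.
Step 9. [r4c5∈{3}] r4c5's peers cover all but 3, so r4c5=3.
Step 10. [r6c1∈{5}] nothing but 5 survives at r6c1, so r6c1=5.
Step 11. [r2c4∈{5}] r2c4's peers cover all but 5, so r2c4=5.
Step 12. [r5c2∈{1}] only 1 remains possible at r5c2. So r5c2=1.
Step 13. [r1c4∈{1}] only 1 remains possible at r1c4, so r1c4=1.
Step 14. [r3c6∈{5}] only 5 remains possible at r3c6 ⇒ r3c6=5.
Step 15. [r4c4∈{6}] r4c4 has the single candidate 6 ⇒ r4c4=6.
Step 16. [r1c2∈{4}] r1c2 is down to just 4 ⇒ r1c2=4.
Step 17. [r5c5∈{5}] only 5 remains possible at r5c5, so r5c5=5.
Step 18. [r1c6∈{2}] nothing but 2 survives at r1c6 ⇒ r1c6=2.
Step 19. [r2c3∈{6}] nothing but 6 survives at r2c3 ⇒ r2c3=6.
Step 20. [r6c3∈{3}] r6c3's peers cover all but 3, so r6c3=3.

Answer: 3 4 5 1 6 2 / 1 2 6 5 4 3 / 6 3 1 4 2 5 / 2 5 4 6 3 1 / 4 1 2 3 5 6 / 5 6 3 2 1 4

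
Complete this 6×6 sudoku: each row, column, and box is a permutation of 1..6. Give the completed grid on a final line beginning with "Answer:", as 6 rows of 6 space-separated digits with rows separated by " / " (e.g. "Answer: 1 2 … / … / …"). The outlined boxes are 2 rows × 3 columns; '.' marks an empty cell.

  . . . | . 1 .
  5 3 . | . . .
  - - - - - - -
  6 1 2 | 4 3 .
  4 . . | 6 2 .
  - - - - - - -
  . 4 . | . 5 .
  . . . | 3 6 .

Step 1. [r1c1∈{2}] only 2 remains possible at r1c1 ⇒ r1c1=2.
Step 2. [r5c4∈{1,2}] 1 has one home in col 4: r5c4, so r5c4=1.
Step 3. [r4c2∈{5}] nothing but 5 survives at r4c2, so r4c2=5.
Step 4. [r1c6∈{3,4,5,6}] r1c6 is the only open cell in row 1 admitting 3. So r1c6=3.
Step 5. [r5c3∈{3,6}] across row 5, 6 lands solely at r5c3. So r5c3=6.
Step 6. [r2c6∈{2,4,6}] row 2 places 6 nowhere but r2c6 ⇒ r2c6=6.
Step 7. [r2c3∈{1,4}] r2c3 is the only open cell in row 2 admitting 1, so r2c3=1.
Step 8. [r6c2∈{2}] nothing but 2 survives at r6c2, so r6c2=2.
Step 9. [r6c1∈{1}] only 1 remains possible at r6c1. So r6c1=1.
Step 10. [r3c6∈{5}] r3c6's peers cover all but 5, so r3c6=5.
Step 11. [r2c4∈{2}] r2c4 has the single candidate 2, so r2c4=2.
Step 12. [r4c6∈{1}] r4c6 has the single candidate 1, so r4c6=1.
Step 13. [r1c3∈{4}] r1c3 has the single candidate 4, so r1c3=4.
Step 14. [r2c5∈{4}] r2c5 is down to just 4, so r2c5=4.
Step 15. [r5c1∈{3}] r5c1's peers cover all but 3 ⇒ r5c1=3.
Step 16. [r6c3∈{5}] r6c3 has the single candidate 5. So r6c3=5.
Step 17. [r6c6∈{4}] r6c6's peers cover all but 4 ⇒ r6c6=4.
Step 18. [r1c2∈{6}] r1c2 is down to just 6, so r1c2=6.
Step 19. [r4c3∈{3}] nothing but 3 survives at r4c3. So r4c3=3.
Step 20. [r1c4∈{5}] r1c4 is down to just 5, so r1c4=5.
Step 21. [r5c6∈{2}] only 2 remains possible at r5c6 ⇒ r5c6=2.

Answer: 2 6 4 5 1 3 / 5 3 1 2 4 6 / 6 1 2 4 3 5 / 4 5 3 6 2 1 / 3 4 6 1 5 2 / 1 2 5 3 6 4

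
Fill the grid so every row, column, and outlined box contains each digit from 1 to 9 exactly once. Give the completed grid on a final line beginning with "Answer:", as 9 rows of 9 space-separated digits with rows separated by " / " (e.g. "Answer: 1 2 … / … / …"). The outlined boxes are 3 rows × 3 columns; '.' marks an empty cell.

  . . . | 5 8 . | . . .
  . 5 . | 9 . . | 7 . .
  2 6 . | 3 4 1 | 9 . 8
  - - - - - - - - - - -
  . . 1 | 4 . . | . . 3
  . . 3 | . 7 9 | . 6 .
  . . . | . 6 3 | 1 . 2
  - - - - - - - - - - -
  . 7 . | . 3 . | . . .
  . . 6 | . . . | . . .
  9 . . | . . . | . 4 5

Step 1. [r6c4∈{8}] r6c4's peers cover all but 8. So r6c4=8.
Step 2. [r1c6∈{2,6,7}] 7 has one home in box 2: r1c6, so r1c6=7.
Step 3. [r2c5∈{2}] r2c5's peers cover all but 2 ⇒ r2c5=2.
Step 4. [r4c5∈{5}] r4c5 is down to just 5, so r4c5=5.
Step 5. [r4c7∈{8}] only 8 remains possible at r4c7, so r4c7=8.
Step 6. [r9c5∈{1}] nothing but 1 survives at r9c5 ⇒ r9c5=1.
Step 7. [r4c6∈{2}] nothing but 2 survives at r4c6. So r4c6=2.
Step 8. [r5c9∈{4}] r5c9 is down to just 4, so r5c9=4.
Step 9. [r1c7∈{2,3,4,6}] r1c7 is the only open cell in col 7 admitting 4, so r1c7=4.
Step 10. [r1c8∈{1,2,3}] row 1 places 2 nowhere but r1c8, so r1c8=2.
Step 11. [r4c2∈{9}] nothing but 9 survives at r4c2, so r4c2=9.
Step 12. [r6c8∈{5,7,9}] 9 has one home in row 6: r6c8, so r6c8=9.
Step 13. [r8c9∈{1,7,9}] col 9 places 7 nowhere but r8c9, so r8c9=7.
Step 14. [r8c4∈{2}] r8c4 has the single candidate 2. So r8c4=2.
Step 15. [r7c4∈{6}] r7c4 has the single candidate 6, so r7c4=6.
Step 16. [r8c7∈{3}] nothing but 3 survives at r8c7 ⇒ r8c7=3.
Step 17. [r9c6∈{8}] nothing but 8 survives at r9c6, so r9c6=8.
Step 18. [r6c2∈{4}] nothing but 4 survives at r6c2. So r6c2=4.
Step 19. [r9c3∈{2}] r9c3's peers cover all but 2. So r9c3=2.
Step 20. [r1c9∈{1,6}] in row 1, 6 fits only at r1c9. So r1c9=6.
Step 21. [r2c9∈{1}] r2c9's peers cover all but 1 ⇒ r2c9=1.
Step 22. [r2c8∈{3}] r2c8's peers cover all but 3, so r2c8=3.
Step 23. [r1c1∈{1,3}] in col 1, 3 fits only at r1c1. So r1c1=3.
Step 24. [r5c2∈{2,8}] across row 5, 2 lands solely at r5c2. So r5c2=2.
Step 25. [r8c2∈{1,8}] col 2 places 8 nowhere but r8c2, so r8c2=8.
Step 26. [r2c3∈{4,8}] across col 3, 8 lands solely at r2c3. So r2c3=8.
Step 27. [r7c3∈{4,5}] across col 3, 4 lands solely at r7c3 ⇒ r7c3=4.
Step 28. [r6c3∈{5,7}] in col 3, 5 fits only at r6c3, so r6c3=5.
Step 29. [r8c8∈{1}] nothing but 1 survives at r8c8. So r8c8=1.
Step 30. [r8c1∈{5}] nothing but 5 survives at r8c1. So r8c1=5.
Step 31. [r6c1∈{7}] only 7 remains possible at r6c1 ⇒ r6c1=7.
Step 32. [r9c7∈{6}] r9c7 is down to just 6. So r9c7=6.
Step 33. [r5c1∈{8}] r5c1's peers cover all but 8 ⇒ r5c1=8.
Step 34. [r9c4∈{7}] r9c4 has the single candidate 7 ⇒ r9c4=7.
Step 35. [r1c3∈{9}] nothing but 9 survives at r1c3 ⇒ r1c3=9.
Step 36. [r7c8∈{8}] only 8 remains possible at r7c8 ⇒ r7c8=8.
Step 37. [r7c6∈{5}] r7c6 is down to just 5. So r7c6=5.
Step 38. [r5c4∈{1}] r5c4's peers cover all but 1, so r5c4=1.
Step 39. [r8c6∈{4}] r8c6's peers cover all but 4. So r8c6=4.
Step 40. [r3c3∈{7}] r3c3's peers cover all but 7, so r3c3=7.
Step 41. [r8c5∈{9}] nothing but 9 survives at r8c5, so r8c5=9.
Step 42. [r7c9∈{9}] nothing but 9 survives at r7c9. So r7c9=9.
Step 43. [r2c1∈{4}] r2c1 has the single candidate 4. So r2c1=4.
Step 44. [r9c2∈{3}] r9c2's peers cover all but 3 ⇒ r9c2=3.
Step 45. [r1c2∈{1}] nothing but 1 survives at r1c2. So r1c2=1.
Step 46. [r2c6∈{6}] r2c6 has the single candidate 6 ⇒ r2c6=6.
Step 47. [r4c1∈{6}] only 6 remains possible at r4c1, so r4c1=6.
Step 48. [r4c8∈{7}] r4c8 has the single candidate 7 ⇒ r4c8=7.
Step 49. [r7c1∈{1}] r7c1 has the single candidate 1 ⇒ r7c1=1.
Step 50. [r5c7∈{5}] nothing but 5 survives at r5c7. So r5c7=5.
Step 51. [r7c7∈{2}] r7c7's peers cover all but 2, so r7c7=2.
Step 52. [r3c8∈{5}] only 5 remains possible at r3c8, so r3c8=5.

Answer: 3 1 9 5 8 7 4 2 6 / 4 5 8 9 2 6 7 3 1 / 2 6 7 3 4 1 9 5 8 / 6 9 1 4 5 2 8 7 3 / 8 2 3 1 7 9 5 6 4 / 7 4 5 8 6 3 1 9 2 / 1 7 4 6 3 5 2 8 9 / 5 8 6 2 9 4 3 1 7 / 9 3 2 7 1 8 6 4 5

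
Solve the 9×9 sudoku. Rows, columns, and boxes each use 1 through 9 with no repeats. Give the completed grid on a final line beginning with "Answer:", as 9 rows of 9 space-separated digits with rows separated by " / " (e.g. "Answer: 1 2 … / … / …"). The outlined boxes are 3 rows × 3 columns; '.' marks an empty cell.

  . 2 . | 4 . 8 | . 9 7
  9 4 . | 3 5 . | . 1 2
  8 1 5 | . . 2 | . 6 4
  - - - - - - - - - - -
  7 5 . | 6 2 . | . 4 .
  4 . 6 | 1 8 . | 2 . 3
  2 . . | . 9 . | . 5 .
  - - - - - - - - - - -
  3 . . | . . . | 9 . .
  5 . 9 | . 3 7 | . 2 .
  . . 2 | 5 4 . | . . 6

Step 1. [r6c2∈{3,8}] in col 2, 3 fits only at r6c2, so r6c2=3.
Step 2. [r2c7∈{8}] only 8 remains possible at r2c7 ⇒ r2c7=8.
Step 3. [r4c7∈{1}] only 1 remains possible at r4c7. So r4c7=1.
Step 4. [r6c9∈{8}] only 8 remains possible at r6c9. So r6c9=8.
Step 5. [r5c8∈{7}] r5c8 has the single candidate 7 ⇒ r5c8=7.
Step 6. [r7c8∈{8}] only 8 remains possible at r7c8, so r7c8=8.
Step 7. [r9c1∈{1}] r9c1 has the single candidate 1 ⇒ r9c1=1.
Step 8. [r7c6∈{1,6}] 1 has one home in col 6: r7c6 ⇒ r7c6=1.
Step 9. [r7c5∈{6}] nothing but 6 survives at r7c5, so r7c5=6.
Step 10. [r7c2∈{7}] only 7 remains possible at r7c2 ⇒ r7c2=7.
Step 11. [r3c7∈{3}] r3c7's peers cover all but 3, so r3c7=3.
Step 12. [r6c4∈{7}] r6c4 is down to just 7. So r6c4=7.
Step 13. [r9c2∈{8}] r9c2 is down to just 8. So r9c2=8.
Step 14. [r8c9∈{1}] r8c9 is down to just 1 ⇒ r8c9=1.
Step 15. [r5c2∈{9}] nothing but 9 survives at r5c2, so r5c2=9.
Step 16. [r9c7∈{7}] r9c7 has the single candidate 7. So r9c7=7.
Step 17. [r8c4∈{8}] nothing but 8 survives at r8c4 ⇒ r8c4=8.
Step 18. [r9c6∈{9}] only 9 remains possible at r9c6, so r9c6=9.
Step 19. [r1c5∈{1}] nothing but 1 survives at r1c5 ⇒ r1c5=1.
Step 20. [r4c3∈{8}] only 8 remains possible at r4c3. So r4c3=8.
Step 21. [r7c9∈{5}] r7c9 has the single candidate 5 ⇒ r7c9=5.
Step 22. [r8c7∈{4}] r8c7 has the single candidate 4. So r8c7=4.
Step 23. [r1c3∈{3}] r1c3 has the single candidate 3. So r1c3=3.
Step 24. [r1c1∈{6}] nothing but 6 survives at r1c1 ⇒ r1c1=6.
Step 25. [r3c5∈{7}] nothing but 7 survives at r3c5, so r3c5=7.
Step 26. [r4c6∈{3}] nothing but 3 survives at r4c6. So r4c6=3.
Step 27. [r6c6∈{4}] nothing but 4 survives at r6c6 ⇒ r6c6=4.
Step 28. [r3c4∈{9}] r3c4 is down to just 9 ⇒ r3c4=9.
Step 29. [r2c6∈{6}] r2c6 is down to just 6 ⇒ r2c6=6.
Step 30. [r7c3∈{4}] nothing but 4 survives at r7c3. So r7c3=4.
Step 31. [r8c2∈{6}] only 6 remains possible at r8c2. So r8c2=6.
Step 32. [r6c7∈{6}] only 6 remains possible at r6c7. So r6c7=6.
Step 33. [r5c6∈{5}] only 5 remains possible at r5c6. So r5c6=5.
Step 34. [r4c9∈{9}] r4c9's peers cover all but 9, so r4c9=9.
Step 35. [r2c3∈{7}] only 7 remains possible at r2c3, so r2c3=7.
Step 36. [r9c8∈{3}] r9c8's peers cover all but 3. So r9c8=3.
Step 37. [r7c4∈{2}] only 2 remains possible at r7c4 ⇒ r7c4=2.
Step 38. [r1c7∈{5}] r1c7's peers cover all but 5 ⇒ r1c7=5.
Step 39. [r6c3∈{1}] r6c3 has the single candidate 1. So r6c3=1.

Answer: 6 2 3 4 1 8 5 9 7 / 9 4 7 3 5 6 8 1 2 / 8 1 5 9 7 2 3 6 4 / 7 5 8 6 2 3 1 4 9 / 4 9 6 1 8 5 2 7 3 / 2 3 1 7 9 4 6 5 8 / 3 7 4 2 6 1 9 8 5 / 5 6 9 8 3 7 4 2 1 / 1 8 2 5 4 9 7 3 6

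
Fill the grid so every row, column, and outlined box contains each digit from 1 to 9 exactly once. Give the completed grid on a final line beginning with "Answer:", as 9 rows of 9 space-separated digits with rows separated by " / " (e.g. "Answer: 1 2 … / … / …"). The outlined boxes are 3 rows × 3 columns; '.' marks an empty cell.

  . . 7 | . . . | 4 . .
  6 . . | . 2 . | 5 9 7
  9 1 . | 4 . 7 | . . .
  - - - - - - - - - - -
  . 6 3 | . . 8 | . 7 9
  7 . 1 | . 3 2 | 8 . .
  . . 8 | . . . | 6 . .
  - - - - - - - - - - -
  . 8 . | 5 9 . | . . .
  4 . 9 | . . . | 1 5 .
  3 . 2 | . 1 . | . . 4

Step 1. [r2c4∈{1,3,8}] row 2 places 8 nowhere but r2c4, so r2c4=8.
Step 2. [r9c6∈{6}] r9c6 is down to just 6 ⇒ r9c6=6.
Step 3. [r8c9∈{2,3,6,8}] across row 8, 6 lands solely at r8c9 ⇒ r8c9=6.
Step 4. [r9c4∈{7}] r9c4's peers cover all but 7. So r9c4=7.
Step 5. [r4c7∈{2}] r4c7 has the single candidate 2, so r4c7=2.
Step 6. [r4c1∈{5}] r4c1 is down to just 5 ⇒ r4c1=5.
Step 7. [r3c7∈{3}] only 3 remains possible at r3c7. So r3c7=3.
Step 8. [r2c6∈{1,3}] in row 2, 1 fits only at r2c6, so r2c6=1.
Step 9. [r8c6∈{3}] r8c6 is down to just 3 ⇒ r8c6=3.
Step 10. [r1c4∈{3,6,9}] in col 4, 3 fits only at r1c4. So r1c4=3.
Step 11. [r1c1∈{2,8}] 8 has one home in col 1: r1c1, so r1c1=8.
Step 12. [r1c2∈{2,5}] box 1 places 2 nowhere but r1c2, so r1c2=2.
Step 13. [r4c5∈{4}] r4c5's peers cover all but 4. So r4c5=4.
Step 14. [r5c8∈{4}] r5c8 has the single candidate 4. So r5c8=4.
Step 15. [r1c6∈{5,9}] in row 1, 9 fits only at r1c6, so r1c6=9.
Step 16. [r1c5∈{5,6}] r1c5 is the only open cell in row 1 admitting 5, so r1c5=5.
Step 17. [r3c9∈{2,8}] in col 9, 8 fits only at r3c9, so r3c9=8.
Step 18. [r1c8∈{1,6}] across row 1, 6 lands solely at r1c8, so r1c8=6.
Step 19. [r6c8∈{1,3}] 1 has one home in col 8: r6c8. So r6c8=1.
Step 20. [r7c9∈{2,3}] in col 9, 2 fits only at r7c9, so r7c9=2.
Step 21. [r6c4∈{9}] nothing but 9 survives at r6c4 ⇒ r6c4=9.
Step 22. [r6c2∈{4}] only 4 remains possible at r6c2 ⇒ r6c2=4.
Step 23. [r5c9∈{5}] r5c9 has the single candidate 5. So r5c9=5.
Step 24. [r4c4∈{1}] r4c4 has the single candidate 1. So r4c4=1.
Step 25. [r6c5∈{7}] r6c5 is down to just 7. So r6c5=7.
Step 26. [r3c3∈{5}] r3c3's peers cover all but 5. So r3c3=5.
Step 27. [r6c1∈{2}] only 2 remains possible at r6c1 ⇒ r6c1=2.
Step 28. [r1c9∈{1}] nothing but 1 survives at r1c9. So r1c9=1.
Step 29. [r8c2∈{7}] r8c2 has the single candidate 7. So r8c2=7.
Step 30. [r8c4∈{2}] r8c4 is down to just 2, so r8c4=2.
Step 31. [r5c2∈{9}] only 9 remains possible at r5c2. So r5c2=9.
Step 32. [r7c3∈{6}] r7c3 has the single candidate 6 ⇒ r7c3=6.
Step 33. [r5c4∈{6}] nothing but 6 survives at r5c4. So r5c4=6.
Step 34. [r3c5∈{6}] nothing but 6 survives at r3c5. So r3c5=6.
Step 35. [r3c8∈{2}] only 2 remains possible at r3c8 ⇒ r3c8=2.
Step 36. [r9c8∈{8}] r9c8 is down to just 8, so r9c8=8.
Step 37. [r7c1∈{1}] r7c1 is down to just 1, so r7c1=1.
Step 38. [r7c6∈{4}] r7c6's peers cover all but 4. So r7c6=4.
Step 39. [r6c9∈{3}] r6c9's peers cover all but 3. So r6c9=3.
Step 40. [r7c7∈{7}] only 7 remains possible at r7c7 ⇒ r7c7=7.
Step 41. [r6c6∈{5}] r6c6 is down to just 5, so r6c6=5.
Step 42. [r9c7∈{9}] nothing but 9 survives at r9c7, so r9c7=9.
Step 43. [r9c2∈{5}] only 5 remains possible at r9c2 ⇒ r9c2=5.
Step 44. [r2c2∈{3}] only 3 remains possible at r2c2, so r2c2=3.
Step 45. [r7c8∈{3}] nothing but 3 survives at r7c8, so r7c8=3.
Step 46. [r2c3∈{4}] nothing but 4 survives at r2c3 ⇒ r2c3=4.
Step 47. [r8c5∈{8}] r8c5 is down to just 8 ⇒ r8c5=8.

Answer: 8 2 7 3 5 9 4 6 1 / 6 3 4 8 2 1 5 9 7 / 9 1 5 4 6 7 3 2 8 / 5 6 3 1 4 8 2 7 9 / 7 9 1 6 3 2 8 4 5 / 2 4 8 9 7 5 6 1 3 / 1 8 6 5 9 4 7 3 2 / 4 7 9 2 8 3 1 5 6 / 3 5 2 7 1 6 9 8 4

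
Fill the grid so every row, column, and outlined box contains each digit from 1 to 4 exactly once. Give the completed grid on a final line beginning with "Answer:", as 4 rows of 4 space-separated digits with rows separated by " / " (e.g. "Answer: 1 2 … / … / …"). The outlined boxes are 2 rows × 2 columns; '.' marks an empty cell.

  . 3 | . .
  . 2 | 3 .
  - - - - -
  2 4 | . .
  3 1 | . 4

Step 1. [r2c4∈{1}] nothing but 1 survives at r2c4 ⇒ r2c4=1.
Step 2. [r1c3∈{2,4}] across col 3, 4 lands solely at r1c3 ⇒ r1c3=4.
Step 3. [r3c4∈{3}] r3c4 is down to just 3, so r3c4=3.
Step 4. [r2c1∈{4}] r2c1 has the single candidate 4 ⇒ r2c1=4.
Step 5. [r4c3∈{2}] nothing but 2 survives at r4c3, so r4c3=2.
Step 6. [r3c3∈{1}] r3c3 has the single candidate 1. So r3c3=1.
Step 7. [r1c4∈{2}] r1c4 has the single candidate 2 ⇒ r1c4=2.
Step 8. [r1c1∈{1}] nothing but 1 survives at r1c1 ⇒ r1c1=1.

Answer: 1 3 4 2 / 4 2 3 1 / 2 4 1 3 / 3 1 2 4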